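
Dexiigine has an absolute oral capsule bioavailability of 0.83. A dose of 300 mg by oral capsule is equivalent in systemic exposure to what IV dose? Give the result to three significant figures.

Systemic exposure from an extravascular dose = F × D_ev, so the equivalent IV dose is F × D_ev.
D_iv = F × D_ev = 0.83 × 300 = 249 mg

D_iv = 249 mg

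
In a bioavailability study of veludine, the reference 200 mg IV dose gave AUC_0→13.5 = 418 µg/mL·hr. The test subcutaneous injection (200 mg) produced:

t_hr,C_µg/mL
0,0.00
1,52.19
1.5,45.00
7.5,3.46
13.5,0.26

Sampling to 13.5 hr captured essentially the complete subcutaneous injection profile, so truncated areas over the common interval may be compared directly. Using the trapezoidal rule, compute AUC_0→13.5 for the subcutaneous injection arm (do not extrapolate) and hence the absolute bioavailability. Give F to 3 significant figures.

F = 0.495

Trapezoidal AUC_0→13.5 (subcutaneous injection):
  [0→1]: (0.00+52.19)/2 × 1 = 26.095
  [1→1.5]: (52.19+45.00)/2 × 0.5 = 24.2975
  [1.5→7.5]: (45.00+3.46)/2 × 6 = 145.38
  [7.5→13.5]: (3.46+0.26)/2 × 6 = 11.16
  Sum = 206.9325 µg/mL·hr
F = (AUC_ev/D_ev)/(AUC_iv/D_iv) = (206.9325/200)/(418/200) = 1.0346625/2.09 = 0.4951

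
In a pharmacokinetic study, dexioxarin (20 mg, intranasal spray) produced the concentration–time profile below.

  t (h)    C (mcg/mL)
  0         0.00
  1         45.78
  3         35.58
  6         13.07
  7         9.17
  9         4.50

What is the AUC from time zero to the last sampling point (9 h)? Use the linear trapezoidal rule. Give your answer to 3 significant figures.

Trapezoidal AUC_0→9:
  [0→1]: (0.00+45.78)/2 × 1 = 22.89
  [1→3]: (45.78+35.58)/2 × 2 = 81.36
  [3→6]: (35.58+13.07)/2 × 3 = 72.975
  [6→7]: (13.07+9.17)/2 × 1 = 11.12
  [7→9]: (9.17+4.50)/2 × 2 = 13.67
  Sum = 202.015 mcg/mL·h

AUC = 202 mcg/mL·h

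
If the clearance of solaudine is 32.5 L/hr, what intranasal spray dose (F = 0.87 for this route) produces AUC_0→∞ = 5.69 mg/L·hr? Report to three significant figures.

Dose = 213 mg

Dose = CL × AUC_0→∞ / F
     = 32.5 × 5.69 / 0.87 = 212.557 mg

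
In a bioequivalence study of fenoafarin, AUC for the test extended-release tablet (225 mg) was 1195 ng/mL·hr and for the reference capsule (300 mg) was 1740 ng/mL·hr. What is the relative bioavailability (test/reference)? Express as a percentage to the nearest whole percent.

F_rel = (AUC_test/D_test) / (AUC_ref/D_ref)
      = (1195/225) / (1740/300)
      = 5.31111 / 5.8 = 0.9157 = 91.57%

F_rel = 92%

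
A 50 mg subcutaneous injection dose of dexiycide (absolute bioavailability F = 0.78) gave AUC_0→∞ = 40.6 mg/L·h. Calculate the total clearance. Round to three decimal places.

CL = 0.961 L/h

CL = F × Dose / AUC_0→∞
   = 0.78 × 50 / 40.6 = 0.960591 L/h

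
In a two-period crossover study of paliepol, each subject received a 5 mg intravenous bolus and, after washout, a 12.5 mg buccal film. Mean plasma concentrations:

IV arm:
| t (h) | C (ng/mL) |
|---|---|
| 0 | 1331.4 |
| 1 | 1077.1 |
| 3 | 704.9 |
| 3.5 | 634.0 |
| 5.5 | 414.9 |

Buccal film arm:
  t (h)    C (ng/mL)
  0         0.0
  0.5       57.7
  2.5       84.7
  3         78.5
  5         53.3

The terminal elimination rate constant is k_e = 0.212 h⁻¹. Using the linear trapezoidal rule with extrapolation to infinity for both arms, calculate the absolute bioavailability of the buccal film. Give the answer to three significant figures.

F = 0.0367

Trapezoidal AUC_0→5.5 (IV):
  [0→1]: (1331.4+1077.1)/2 × 1 = 1204.25
  [1→3]: (1077.1+704.9)/2 × 2 = 1782.0
  [3→3.5]: (704.9+634.0)/2 × 0.5 = 334.725
  [3.5→5.5]: (634.0+414.9)/2 × 2 = 1048.9
  Sum = 4369.875 ng/mL·h
IV tail: 414.9/0.212 = 1957.075; AUC_iv,0→∞ = 4369.875 + 1957.075 = 6326.95 ng/mL·h
Trapezoidal AUC_0→5 (buccal film):
  [0→0.5]: (0.0+57.7)/2 × 0.5 = 14.425
  [0.5→2.5]: (57.7+84.7)/2 × 2 = 142.4
  [2.5→3]: (84.7+78.5)/2 × 0.5 = 40.8
  [3→5]: (78.5+53.3)/2 × 2 = 131.8
  Sum = 329.425 ng/mL·h
buccal film tail: 53.3/0.212 = 251.415; AUC_ev,0→∞ = 329.425 + 251.415 = 580.84 ng/mL·h
F = (AUC_ev/D_ev)/(AUC_iv/D_iv) = (580.84/12.5)/(6326.95/5) = 46.4672/1265.39 = 0.0367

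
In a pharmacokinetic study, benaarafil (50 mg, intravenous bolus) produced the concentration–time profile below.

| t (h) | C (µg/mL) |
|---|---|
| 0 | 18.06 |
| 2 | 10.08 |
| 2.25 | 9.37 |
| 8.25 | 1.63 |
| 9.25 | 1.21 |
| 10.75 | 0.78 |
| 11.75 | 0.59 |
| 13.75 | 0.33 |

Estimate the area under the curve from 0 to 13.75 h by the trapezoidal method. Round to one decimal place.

AUC = 68.1 µg/mL·h

Trapezoidal AUC_0→13.75:
  [0→2]: (18.06+10.08)/2 × 2 = 28.14
  [2→2.25]: (10.08+9.37)/2 × 0.25 = 2.43125
  [2.25→8.25]: (9.37+1.63)/2 × 6 = 33.0
  [8.25→9.25]: (1.63+1.21)/2 × 1 = 1.42
  [9.25→10.75]: (1.21+0.78)/2 × 1.5 = 1.4925
  [10.75→11.75]: (0.78+0.59)/2 × 1 = 0.685
  [11.75→13.75]: (0.59+0.33)/2 × 2 = 0.92
  Sum = 68.08875 µg/mL·h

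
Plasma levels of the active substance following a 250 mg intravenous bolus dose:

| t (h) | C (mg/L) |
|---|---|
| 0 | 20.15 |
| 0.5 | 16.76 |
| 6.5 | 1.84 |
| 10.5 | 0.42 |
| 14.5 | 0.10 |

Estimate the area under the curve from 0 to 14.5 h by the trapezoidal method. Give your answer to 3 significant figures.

Trapezoidal AUC_0→14.5:
  [0→0.5]: (20.15+16.76)/2 × 0.5 = 9.2275
  [0.5→6.5]: (16.76+1.84)/2 × 6 = 55.8
  [6.5→10.5]: (1.84+0.42)/2 × 4 = 4.52
  [10.5→14.5]: (0.42+0.10)/2 × 4 = 1.04
  Sum = 70.5875 mg/L·h

AUC = 70.6 mg/L·h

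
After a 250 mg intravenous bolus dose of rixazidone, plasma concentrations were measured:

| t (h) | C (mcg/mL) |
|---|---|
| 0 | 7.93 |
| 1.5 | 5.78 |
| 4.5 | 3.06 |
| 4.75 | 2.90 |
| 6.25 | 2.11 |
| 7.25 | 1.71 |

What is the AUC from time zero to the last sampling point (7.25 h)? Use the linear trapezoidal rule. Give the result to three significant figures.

AUC = 30.0 mcg/mL·h

Trapezoidal AUC_0→7.25:
  [0→1.5]: (7.93+5.78)/2 × 1.5 = 10.2825
  [1.5→4.5]: (5.78+3.06)/2 × 3 = 13.26
  [4.5→4.75]: (3.06+2.90)/2 × 0.25 = 0.745
  [4.75→6.25]: (2.90+2.11)/2 × 1.5 = 3.7575
  [6.25→7.25]: (2.11+1.71)/2 × 1 = 1.91
  Sum = 29.955 mcg/mL·h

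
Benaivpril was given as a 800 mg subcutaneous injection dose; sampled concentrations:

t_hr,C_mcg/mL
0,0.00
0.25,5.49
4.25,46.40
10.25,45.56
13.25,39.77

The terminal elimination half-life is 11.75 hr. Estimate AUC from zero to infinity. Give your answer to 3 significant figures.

Trapezoidal AUC_0→13.25:
  [0→0.25]: (0.00+5.49)/2 × 0.25 = 0.68625
  [0.25→4.25]: (5.49+46.40)/2 × 4 = 103.78
  [4.25→10.25]: (46.40+45.56)/2 × 6 = 275.88
  [10.25→13.25]: (45.56+39.77)/2 × 3 = 127.995
  Sum = 508.34125 mcg/mL·hr
k_e = ln2 / t½ = 0.693147 / 11.75 = 0.0590 hr^-1
Extrapolated tail: C_last / k_e = 39.77 / 0.059 = 674.068
AUC_0→∞ = 508.34125 + 674.068 = 1182.40925 mcg/mL·hr

AUC = 1180 mcg/mL·hr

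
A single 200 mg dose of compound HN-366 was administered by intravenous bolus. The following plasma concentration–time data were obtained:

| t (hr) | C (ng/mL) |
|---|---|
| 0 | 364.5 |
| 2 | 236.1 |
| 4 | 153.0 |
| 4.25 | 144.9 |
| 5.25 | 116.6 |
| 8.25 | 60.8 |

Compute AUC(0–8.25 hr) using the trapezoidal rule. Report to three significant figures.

Trapezoidal AUC_0→8.25:
  [0→2]: (364.5+236.1)/2 × 2 = 600.6
  [2→4]: (236.1+153.0)/2 × 2 = 389.1
  [4→4.25]: (153.0+144.9)/2 × 0.25 = 37.2375
  [4.25→5.25]: (144.9+116.6)/2 × 1 = 130.75
  [5.25→8.25]: (116.6+60.8)/2 × 3 = 266.1
  Sum = 1423.7875 ng/mL·hr

AUC = 1420 ng/mL·hr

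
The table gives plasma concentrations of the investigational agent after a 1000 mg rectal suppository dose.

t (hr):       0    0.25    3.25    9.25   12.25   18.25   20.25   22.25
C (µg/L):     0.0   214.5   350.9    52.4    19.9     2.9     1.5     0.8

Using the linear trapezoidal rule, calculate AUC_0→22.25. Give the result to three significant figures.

AUC = 2270 µg/L·hr

Trapezoidal AUC_0→22.25:
  [0→0.25]: (0.0+214.5)/2 × 0.25 = 26.8125
  [0.25→3.25]: (214.5+350.9)/2 × 3 = 848.1
  [3.25→9.25]: (350.9+52.4)/2 × 6 = 1209.9
  [9.25→12.25]: (52.4+19.9)/2 × 3 = 108.45
  [12.25→18.25]: (19.9+2.9)/2 × 6 = 68.4
  [18.25→20.25]: (2.9+1.5)/2 × 2 = 4.4
  [20.25→22.25]: (1.5+0.8)/2 × 2 = 2.3
  Sum = 2268.3625 µg/L·hr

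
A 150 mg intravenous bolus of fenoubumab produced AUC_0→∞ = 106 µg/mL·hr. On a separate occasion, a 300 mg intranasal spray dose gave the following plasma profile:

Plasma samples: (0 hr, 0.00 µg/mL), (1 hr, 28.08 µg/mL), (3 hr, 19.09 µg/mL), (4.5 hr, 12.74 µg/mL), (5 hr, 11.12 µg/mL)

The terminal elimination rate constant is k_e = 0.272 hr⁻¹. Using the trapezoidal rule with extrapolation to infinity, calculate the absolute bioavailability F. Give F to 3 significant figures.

Trapezoidal AUC_0→5 (intranasal spray):
  [0→1]: (0.00+28.08)/2 × 1 = 14.04
  [1→3]: (28.08+19.09)/2 × 2 = 47.17
  [3→4.5]: (19.09+12.74)/2 × 1.5 = 23.8725
  [4.5→5]: (12.74+11.12)/2 × 0.5 = 5.965
  Sum = 91.0475 µg/mL·hr
Tail: C_last/k_e = 11.12/0.272 = 40.882
AUC_0→∞ (intranasal spray) = 91.0475 + 40.882 = 131.9295 µg/mL·hr
F = (AUC_ev/D_ev)/(AUC_iv/D_iv) = (131.9295/300)/(106/150) = 0.439765/0.706667 = 0.6223

F = 0.622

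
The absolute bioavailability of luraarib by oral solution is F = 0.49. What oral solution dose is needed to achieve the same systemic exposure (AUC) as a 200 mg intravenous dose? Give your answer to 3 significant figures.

D_oral = 408 mg

For equal systemic exposure: F × D_ev = D_iv
D_ev = D_iv / F = 200 / 0.49 = 408.163 mg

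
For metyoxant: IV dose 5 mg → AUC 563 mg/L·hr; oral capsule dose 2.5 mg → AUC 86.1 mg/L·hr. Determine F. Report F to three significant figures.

F = (AUC_ev / D_ev) / (AUC_iv / D_iv)
  = (86.1/2.5) / (563/5)
  = 34.44 / 112.6 = 0.3059

F = 0.306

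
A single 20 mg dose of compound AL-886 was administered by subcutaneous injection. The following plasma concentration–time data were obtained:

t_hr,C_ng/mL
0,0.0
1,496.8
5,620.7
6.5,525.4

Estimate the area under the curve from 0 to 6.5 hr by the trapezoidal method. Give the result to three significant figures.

AUC = 3340 ng/mL·hr

Trapezoidal AUC_0→6.5:
  [0→1]: (0.0+496.8)/2 × 1 = 248.4
  [1→5]: (496.8+620.7)/2 × 4 = 2235.0
  [5→6.5]: (620.7+525.4)/2 × 1.5 = 859.575
  Sum = 3342.975 ng/mL·hr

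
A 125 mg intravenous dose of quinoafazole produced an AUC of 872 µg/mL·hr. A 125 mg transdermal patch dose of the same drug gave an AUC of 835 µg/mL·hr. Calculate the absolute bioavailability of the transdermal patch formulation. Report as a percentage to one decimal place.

F = (AUC_ev / D_ev) / (AUC_iv / D_iv)
  = (835/125) / (872/125)
  = 6.68 / 6.976 = 0.9576
  = 95.76%

F = 95.8%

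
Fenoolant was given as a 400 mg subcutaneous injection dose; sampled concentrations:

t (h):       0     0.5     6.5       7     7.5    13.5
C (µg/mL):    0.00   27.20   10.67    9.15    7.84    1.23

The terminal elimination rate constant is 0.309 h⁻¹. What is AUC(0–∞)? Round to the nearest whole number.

Trapezoidal AUC_0→13.5:
  [0→0.5]: (0.00+27.20)/2 × 0.5 = 6.8
  [0.5→6.5]: (27.20+10.67)/2 × 6 = 113.61
  [6.5→7]: (10.67+9.15)/2 × 0.5 = 4.955
  [7→7.5]: (9.15+7.84)/2 × 0.5 = 4.2475
  [7.5→13.5]: (7.84+1.23)/2 × 6 = 27.21
  Sum = 156.8225 µg/mL·h
Extrapolated tail: C_last / k_e = 1.23 / 0.309 = 3.981
AUC_0→∞ = 156.8225 + 3.981 = 160.8035 µg/mL·h

AUC = 161 µg/mL·h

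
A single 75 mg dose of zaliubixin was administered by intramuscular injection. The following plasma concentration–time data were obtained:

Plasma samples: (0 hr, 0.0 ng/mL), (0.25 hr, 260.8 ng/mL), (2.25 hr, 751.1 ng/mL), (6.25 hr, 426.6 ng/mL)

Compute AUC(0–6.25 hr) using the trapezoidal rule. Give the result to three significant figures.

AUC = 3400 ng/mL·hr

Trapezoidal AUC_0→6.25:
  [0→0.25]: (0.0+260.8)/2 × 0.25 = 32.6
  [0.25→2.25]: (260.8+751.1)/2 × 2 = 1011.9
  [2.25→6.25]: (751.1+426.6)/2 × 4 = 2355.4
  Sum = 3399.9 ng/mL·hr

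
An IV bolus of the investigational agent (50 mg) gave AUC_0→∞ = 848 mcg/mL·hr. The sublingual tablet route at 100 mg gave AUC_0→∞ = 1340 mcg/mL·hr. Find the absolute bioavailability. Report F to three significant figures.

F = (AUC_ev / D_ev) / (AUC_iv / D_iv)
  = (1340/100) / (848/50)
  = 13.4 / 16.96 = 0.7901

F = 0.790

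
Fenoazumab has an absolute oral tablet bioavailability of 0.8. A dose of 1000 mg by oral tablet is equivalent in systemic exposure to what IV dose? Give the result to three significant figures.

Systemic exposure from an extravascular dose = F × D_ev, so the equivalent IV dose is F × D_ev.
D_iv = F × D_ev = 0.8 × 1000 = 800 mg

D_iv = 800 mg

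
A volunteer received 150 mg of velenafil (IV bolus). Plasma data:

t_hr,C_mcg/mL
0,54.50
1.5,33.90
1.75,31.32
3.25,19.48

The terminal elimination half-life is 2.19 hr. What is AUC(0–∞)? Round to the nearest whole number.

AUC = 174 mcg/mL·hr

Trapezoidal AUC_0→3.25:
  [0→1.5]: (54.50+33.90)/2 × 1.5 = 66.3
  [1.5→1.75]: (33.90+31.32)/2 × 0.25 = 8.1525
  [1.75→3.25]: (31.32+19.48)/2 × 1.5 = 38.1
  Sum = 112.5525 mcg/mL·hr
k_e = ln2 / t½ = 0.693147 / 2.19 = 0.3165 hr^-1
Extrapolated tail: C_last / k_e = 19.48 / 0.3165 = 61.548
AUC_0→∞ = 112.5525 + 61.548 = 174.1005 mcg/mL·hr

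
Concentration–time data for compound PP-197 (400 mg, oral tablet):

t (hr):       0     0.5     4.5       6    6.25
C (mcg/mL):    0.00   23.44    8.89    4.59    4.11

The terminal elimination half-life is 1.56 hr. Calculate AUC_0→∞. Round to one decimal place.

Trapezoidal AUC_0→6.25:
  [0→0.5]: (0.00+23.44)/2 × 0.5 = 5.86
  [0.5→4.5]: (23.44+8.89)/2 × 4 = 64.66
  [4.5→6]: (8.89+4.59)/2 × 1.5 = 10.11
  [6→6.25]: (4.59+4.11)/2 × 0.25 = 1.0875
  Sum = 81.7175 mcg/mL·hr
k_e = ln2 / t½ = 0.693147 / 1.56 = 0.4443 hr^-1
Extrapolated tail: C_last / k_e = 4.11 / 0.4443 = 9.251
AUC_0→∞ = 81.7175 + 9.251 = 90.9685 mcg/mL·hr

AUC = 91.0 mcg/mL·hr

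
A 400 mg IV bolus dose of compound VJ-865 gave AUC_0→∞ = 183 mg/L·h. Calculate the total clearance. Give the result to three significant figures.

CL = Dose_iv / AUC_0→∞
   = 400 / 183 = 2.18579 L/h

CL = 2.19 L/h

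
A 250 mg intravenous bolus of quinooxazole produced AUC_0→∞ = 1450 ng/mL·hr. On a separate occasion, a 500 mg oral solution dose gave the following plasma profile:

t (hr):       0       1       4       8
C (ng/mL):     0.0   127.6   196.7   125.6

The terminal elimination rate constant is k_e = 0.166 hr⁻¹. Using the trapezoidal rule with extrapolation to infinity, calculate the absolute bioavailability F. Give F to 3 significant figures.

F = 0.673

Trapezoidal AUC_0→8 (oral solution):
  [0→1]: (0.0+127.6)/2 × 1 = 63.8
  [1→4]: (127.6+196.7)/2 × 3 = 486.45
  [4→8]: (196.7+125.6)/2 × 4 = 644.6
  Sum = 1194.85 ng/mL·hr
Tail: C_last/k_e = 125.6/0.166 = 756.627
AUC_0→∞ (oral solution) = 1194.85 + 756.627 = 1951.477 ng/mL·hr
F = (AUC_ev/D_ev)/(AUC_iv/D_iv) = (1951.477/500)/(1450/250) = 3.902954/5.8 = 0.6729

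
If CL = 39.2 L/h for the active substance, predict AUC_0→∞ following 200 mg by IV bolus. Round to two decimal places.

AUC_0→∞ = Dose_iv / CL
        = 200 / 39.2 = 5.10204 mg/L·h

AUC = 5.10 mg/L·h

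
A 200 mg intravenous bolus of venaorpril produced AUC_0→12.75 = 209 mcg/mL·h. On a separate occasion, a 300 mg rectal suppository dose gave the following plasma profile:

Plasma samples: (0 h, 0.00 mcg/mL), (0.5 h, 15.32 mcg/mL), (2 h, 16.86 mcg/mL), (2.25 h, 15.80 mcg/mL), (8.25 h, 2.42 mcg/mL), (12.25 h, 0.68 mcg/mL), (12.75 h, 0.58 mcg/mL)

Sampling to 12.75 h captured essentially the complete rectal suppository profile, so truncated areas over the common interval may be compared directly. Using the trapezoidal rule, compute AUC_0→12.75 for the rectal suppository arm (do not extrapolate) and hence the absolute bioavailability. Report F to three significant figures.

Trapezoidal AUC_0→12.75 (rectal suppository):
  [0→0.5]: (0.00+15.32)/2 × 0.5 = 3.83
  [0.5→2]: (15.32+16.86)/2 × 1.5 = 24.135
  [2→2.25]: (16.86+15.80)/2 × 0.25 = 4.0825
  [2.25→8.25]: (15.80+2.42)/2 × 6 = 54.66
  [8.25→12.25]: (2.42+0.68)/2 × 4 = 6.2
  [12.25→12.75]: (0.68+0.58)/2 × 0.5 = 0.315
  Sum = 93.2225 mcg/mL·h
F = (AUC_ev/D_ev)/(AUC_iv/D_iv) = (93.2225/300)/(209/200) = 0.310742/1.045 = 0.2974

F = 0.297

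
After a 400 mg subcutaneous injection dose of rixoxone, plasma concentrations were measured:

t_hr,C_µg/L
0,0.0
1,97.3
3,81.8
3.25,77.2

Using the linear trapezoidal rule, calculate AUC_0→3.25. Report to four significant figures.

AUC = 247.6 µg/L·hr

Trapezoidal AUC_0→3.25:
  [0→1]: (0.0+97.3)/2 × 1 = 48.65
  [1→3]: (97.3+81.8)/2 × 2 = 179.1
  [3→3.25]: (81.8+77.2)/2 × 0.25 = 19.875
  Sum = 247.625 µg/L·hr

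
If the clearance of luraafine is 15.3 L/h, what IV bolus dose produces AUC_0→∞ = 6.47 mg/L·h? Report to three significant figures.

Dose_iv = CL × AUC_0→∞
     = 15.3 × 6.47 = 98.991 mg

Dose = 99.0 mg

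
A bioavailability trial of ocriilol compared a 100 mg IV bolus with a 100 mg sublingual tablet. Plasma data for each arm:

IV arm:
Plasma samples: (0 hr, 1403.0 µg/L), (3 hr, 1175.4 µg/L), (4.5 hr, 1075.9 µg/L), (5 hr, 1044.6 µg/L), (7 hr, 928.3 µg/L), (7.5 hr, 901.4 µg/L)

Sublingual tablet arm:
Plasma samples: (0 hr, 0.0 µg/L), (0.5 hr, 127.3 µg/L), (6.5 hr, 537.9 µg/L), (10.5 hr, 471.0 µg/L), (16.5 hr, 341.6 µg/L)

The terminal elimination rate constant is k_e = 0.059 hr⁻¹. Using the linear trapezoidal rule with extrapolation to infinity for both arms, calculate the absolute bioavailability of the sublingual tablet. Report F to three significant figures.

Trapezoidal AUC_0→7.5 (IV):
  [0→3]: (1403.0+1175.4)/2 × 3 = 3867.6
  [3→4.5]: (1175.4+1075.9)/2 × 1.5 = 1688.475
  [4.5→5]: (1075.9+1044.6)/2 × 0.5 = 530.125
  [5→7]: (1044.6+928.3)/2 × 2 = 1972.9
  [7→7.5]: (928.3+901.4)/2 × 0.5 = 457.425
  Sum = 8516.525 µg/L·hr
IV tail: 901.4/0.059 = 15277.966; AUC_iv,0→∞ = 8516.525 + 15277.966 = 23794.491 µg/L·hr
Trapezoidal AUC_0→16.5 (sublingual tablet):
  [0→0.5]: (0.0+127.3)/2 × 0.5 = 31.825
  [0.5→6.5]: (127.3+537.9)/2 × 6 = 1995.6
  [6.5→10.5]: (537.9+471.0)/2 × 4 = 2017.8
  [10.5→16.5]: (471.0+341.6)/2 × 6 = 2437.8
  Sum = 6483.025 µg/L·hr
sublingual tablet tail: 341.6/0.059 = 5789.831; AUC_ev,0→∞ = 6483.025 + 5789.831 = 12272.856 µg/L·hr
F = (AUC_ev/D_ev)/(AUC_iv/D_iv) = (12272.856/100)/(23794.491/100) = 122.72856/237.94491 = 0.5158

F = 0.516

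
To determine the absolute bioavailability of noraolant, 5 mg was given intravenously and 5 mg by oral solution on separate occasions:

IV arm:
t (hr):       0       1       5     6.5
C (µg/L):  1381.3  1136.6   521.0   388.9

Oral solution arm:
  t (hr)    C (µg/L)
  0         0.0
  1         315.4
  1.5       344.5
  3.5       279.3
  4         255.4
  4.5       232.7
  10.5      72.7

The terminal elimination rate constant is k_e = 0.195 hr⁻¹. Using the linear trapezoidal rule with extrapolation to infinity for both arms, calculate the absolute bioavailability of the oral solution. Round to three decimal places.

F = 0.344

Trapezoidal AUC_0→6.5 (IV):
  [0→1]: (1381.3+1136.6)/2 × 1 = 1258.95
  [1→5]: (1136.6+521.0)/2 × 4 = 3315.2
  [5→6.5]: (521.0+388.9)/2 × 1.5 = 682.425
  Sum = 5256.575 µg/L·hr
IV tail: 388.9/0.195 = 1994.359; AUC_iv,0→∞ = 5256.575 + 1994.359 = 7250.934 µg/L·hr
Trapezoidal AUC_0→10.5 (oral solution):
  [0→1]: (0.0+315.4)/2 × 1 = 157.7
  [1→1.5]: (315.4+344.5)/2 × 0.5 = 164.975
  [1.5→3.5]: (344.5+279.3)/2 × 2 = 623.8
  [3.5→4]: (279.3+255.4)/2 × 0.5 = 133.675
  [4→4.5]: (255.4+232.7)/2 × 0.5 = 122.025
  [4.5→10.5]: (232.7+72.7)/2 × 6 = 916.2
  Sum = 2118.375 µg/L·hr
oral solution tail: 72.7/0.195 = 372.821; AUC_ev,0→∞ = 2118.375 + 372.821 = 2491.196 µg/L·hr
F = (AUC_ev/D_ev)/(AUC_iv/D_iv) = (2491.196/5)/(7250.934/5) = 498.2392/1450.1868 = 0.3436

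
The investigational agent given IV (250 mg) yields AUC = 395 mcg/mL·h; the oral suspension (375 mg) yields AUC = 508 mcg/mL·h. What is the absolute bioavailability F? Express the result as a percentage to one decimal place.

F = (AUC_ev / D_ev) / (AUC_iv / D_iv)
  = (508/375) / (395/250)
  = 1.35467 / 1.58 = 0.8574
  = 85.74%

F = 85.7%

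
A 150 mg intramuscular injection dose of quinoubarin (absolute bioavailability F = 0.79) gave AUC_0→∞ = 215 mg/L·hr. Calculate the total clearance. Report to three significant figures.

CL = F × Dose / AUC_0→∞
   = 0.79 × 150 / 215 = 0.551163 L/hr

CL = 0.551 L/hr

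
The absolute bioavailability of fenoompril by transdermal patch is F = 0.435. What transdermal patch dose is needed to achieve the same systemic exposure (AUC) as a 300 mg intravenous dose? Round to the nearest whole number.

For equal systemic exposure: F × D_ev = D_iv
D_ev = D_iv / F = 300 / 0.435 = 689.655 mg

D_transdermal = 690 mg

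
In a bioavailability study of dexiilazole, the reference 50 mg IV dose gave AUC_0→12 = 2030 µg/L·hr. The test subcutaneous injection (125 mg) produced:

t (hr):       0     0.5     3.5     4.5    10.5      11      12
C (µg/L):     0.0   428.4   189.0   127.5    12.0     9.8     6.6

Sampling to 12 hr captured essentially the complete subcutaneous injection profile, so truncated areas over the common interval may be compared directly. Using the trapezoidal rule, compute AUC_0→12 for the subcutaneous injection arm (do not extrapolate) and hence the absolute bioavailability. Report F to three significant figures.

Trapezoidal AUC_0→12 (subcutaneous injection):
  [0→0.5]: (0.0+428.4)/2 × 0.5 = 107.1
  [0.5→3.5]: (428.4+189.0)/2 × 3 = 926.1
  [3.5→4.5]: (189.0+127.5)/2 × 1 = 158.25
  [4.5→10.5]: (127.5+12.0)/2 × 6 = 418.5
  [10.5→11]: (12.0+9.8)/2 × 0.5 = 5.45
  [11→12]: (9.8+6.6)/2 × 1 = 8.2
  Sum = 1623.6 µg/L·hr
F = (AUC_ev/D_ev)/(AUC_iv/D_iv) = (1623.6/125)/(2030/50) = 12.9888/40.6 = 0.3199

F = 0.320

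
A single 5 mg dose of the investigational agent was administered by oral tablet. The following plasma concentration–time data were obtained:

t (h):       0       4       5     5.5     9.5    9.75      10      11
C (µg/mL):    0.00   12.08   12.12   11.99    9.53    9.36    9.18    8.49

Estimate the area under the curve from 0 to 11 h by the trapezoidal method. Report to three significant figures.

AUC = 98.8 µg/mL·h

Trapezoidal AUC_0→11:
  [0→4]: (0.00+12.08)/2 × 4 = 24.16
  [4→5]: (12.08+12.12)/2 × 1 = 12.1
  [5→5.5]: (12.12+11.99)/2 × 0.5 = 6.0275
  [5.5→9.5]: (11.99+9.53)/2 × 4 = 43.04
  [9.5→9.75]: (9.53+9.36)/2 × 0.25 = 2.36125
  [9.75→10]: (9.36+9.18)/2 × 0.25 = 2.3175
  [10→11]: (9.18+8.49)/2 × 1 = 8.835
  Sum = 98.84125 µg/mL·h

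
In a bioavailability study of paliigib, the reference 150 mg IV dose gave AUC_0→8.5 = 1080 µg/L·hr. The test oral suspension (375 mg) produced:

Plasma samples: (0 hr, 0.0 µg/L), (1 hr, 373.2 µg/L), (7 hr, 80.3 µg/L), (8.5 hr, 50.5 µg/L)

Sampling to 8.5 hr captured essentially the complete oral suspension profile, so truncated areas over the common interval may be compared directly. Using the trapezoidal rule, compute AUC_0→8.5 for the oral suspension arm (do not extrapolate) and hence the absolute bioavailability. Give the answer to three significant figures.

Trapezoidal AUC_0→8.5 (oral suspension):
  [0→1]: (0.0+373.2)/2 × 1 = 186.6
  [1→7]: (373.2+80.3)/2 × 6 = 1360.5
  [7→8.5]: (80.3+50.5)/2 × 1.5 = 98.1
  Sum = 1645.2 µg/L·hr
F = (AUC_ev/D_ev)/(AUC_iv/D_iv) = (1645.2/375)/(1080/150) = 4.3872/7.2 = 0.6093

F = 0.609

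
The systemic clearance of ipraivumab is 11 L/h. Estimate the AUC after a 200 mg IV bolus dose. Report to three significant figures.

AUC = 18.2 mg/L·h

AUC_0→∞ = Dose_iv / CL
        = 200 / 11 = 18.1818 mg/L·h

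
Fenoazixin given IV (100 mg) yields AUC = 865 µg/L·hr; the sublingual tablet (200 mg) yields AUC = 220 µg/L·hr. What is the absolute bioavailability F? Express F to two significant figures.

F = 0.13

F = (AUC_ev / D_ev) / (AUC_iv / D_iv)
  = (220/200) / (865/100)
  = 1.1 / 8.65 = 0.1272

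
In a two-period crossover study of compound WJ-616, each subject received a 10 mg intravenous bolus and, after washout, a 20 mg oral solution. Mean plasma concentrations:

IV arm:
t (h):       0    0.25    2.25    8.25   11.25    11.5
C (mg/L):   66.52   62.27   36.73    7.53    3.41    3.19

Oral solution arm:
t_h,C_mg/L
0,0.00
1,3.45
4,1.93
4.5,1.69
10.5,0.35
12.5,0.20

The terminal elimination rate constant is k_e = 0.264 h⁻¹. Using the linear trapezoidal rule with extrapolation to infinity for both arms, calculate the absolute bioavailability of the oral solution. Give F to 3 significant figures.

F = 0.0327

Trapezoidal AUC_0→11.5 (IV):
  [0→0.25]: (66.52+62.27)/2 × 0.25 = 16.09875
  [0.25→2.25]: (62.27+36.73)/2 × 2 = 99.0
  [2.25→8.25]: (36.73+7.53)/2 × 6 = 132.78
  [8.25→11.25]: (7.53+3.41)/2 × 3 = 16.41
  [11.25→11.5]: (3.41+3.19)/2 × 0.25 = 0.825
  Sum = 265.11375 mg/L·h
IV tail: 3.19/0.264 = 12.083; AUC_iv,0→∞ = 265.11375 + 12.083 = 277.19675 mg/L·h
Trapezoidal AUC_0→12.5 (oral solution):
  [0→1]: (0.00+3.45)/2 × 1 = 1.725
  [1→4]: (3.45+1.93)/2 × 3 = 8.07
  [4→4.5]: (1.93+1.69)/2 × 0.5 = 0.905
  [4.5→10.5]: (1.69+0.35)/2 × 6 = 6.12
  [10.5→12.5]: (0.35+0.20)/2 × 2 = 0.55
  Sum = 17.37 mg/L·h
oral solution tail: 0.20/0.264 = 0.758; AUC_ev,0→∞ = 17.37 + 0.758 = 18.128 mg/L·h
F = (AUC_ev/D_ev)/(AUC_iv/D_iv) = (18.128/20)/(277.19675/10) = 0.9064/27.719675 = 0.0327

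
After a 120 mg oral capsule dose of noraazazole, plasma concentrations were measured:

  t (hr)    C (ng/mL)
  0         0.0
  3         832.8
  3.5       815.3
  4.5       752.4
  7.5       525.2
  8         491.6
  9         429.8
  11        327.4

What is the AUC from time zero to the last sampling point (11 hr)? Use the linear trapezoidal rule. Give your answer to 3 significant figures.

AUC = 5830 ng/mL·hr

Trapezoidal AUC_0→11:
  [0→3]: (0.0+832.8)/2 × 3 = 1249.2
  [3→3.5]: (832.8+815.3)/2 × 0.5 = 412.025
  [3.5→4.5]: (815.3+752.4)/2 × 1 = 783.85
  [4.5→7.5]: (752.4+525.2)/2 × 3 = 1916.4
  [7.5→8]: (525.2+491.6)/2 × 0.5 = 254.2
  [8→9]: (491.6+429.8)/2 × 1 = 460.7
  [9→11]: (429.8+327.4)/2 × 2 = 757.2
  Sum = 5833.575 ng/mL·hr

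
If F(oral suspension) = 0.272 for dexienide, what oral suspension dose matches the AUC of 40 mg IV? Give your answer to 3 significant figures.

D_oral = 147 mg

For equal systemic exposure: F × D_ev = D_iv
D_ev = D_iv / F = 40 / 0.272 = 147.059 mg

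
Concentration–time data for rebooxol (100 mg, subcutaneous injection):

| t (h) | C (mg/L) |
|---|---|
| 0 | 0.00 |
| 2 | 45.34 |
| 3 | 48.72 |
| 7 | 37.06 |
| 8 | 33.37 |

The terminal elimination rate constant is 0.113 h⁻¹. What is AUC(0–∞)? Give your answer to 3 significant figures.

Trapezoidal AUC_0→8:
  [0→2]: (0.00+45.34)/2 × 2 = 45.34
  [2→3]: (45.34+48.72)/2 × 1 = 47.03
  [3→7]: (48.72+37.06)/2 × 4 = 171.56
  [7→8]: (37.06+33.37)/2 × 1 = 35.215
  Sum = 299.145 mg/L·h
Extrapolated tail: C_last / k_e = 33.37 / 0.113 = 295.310
AUC_0→∞ = 299.145 + 295.310 = 594.455 mg/L·h

AUC = 594 mg/L·h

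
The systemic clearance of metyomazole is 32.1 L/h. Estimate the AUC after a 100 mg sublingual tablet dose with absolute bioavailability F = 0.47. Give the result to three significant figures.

AUC = 1.46 mg/L·h

AUC_0→∞ = F × Dose / CL
        = 0.47 × 100 / 32.1 = 1.46417 mg/L·h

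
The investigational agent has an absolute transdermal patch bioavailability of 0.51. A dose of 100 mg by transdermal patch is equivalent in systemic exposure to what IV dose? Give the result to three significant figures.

Systemic exposure from an extravascular dose = F × D_ev, so the equivalent IV dose is F × D_ev.
D_iv = F × D_ev = 0.51 × 100 = 51 mg

D_iv = 51.0 mg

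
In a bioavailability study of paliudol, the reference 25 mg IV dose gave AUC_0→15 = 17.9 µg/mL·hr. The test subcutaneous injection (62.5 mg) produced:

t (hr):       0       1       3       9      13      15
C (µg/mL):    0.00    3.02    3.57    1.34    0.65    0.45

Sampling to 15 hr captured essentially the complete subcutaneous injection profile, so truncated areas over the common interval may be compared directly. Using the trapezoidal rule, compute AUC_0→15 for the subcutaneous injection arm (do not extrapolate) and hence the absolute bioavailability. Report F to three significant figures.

Trapezoidal AUC_0→15 (subcutaneous injection):
  [0→1]: (0.00+3.02)/2 × 1 = 1.51
  [1→3]: (3.02+3.57)/2 × 2 = 6.59
  [3→9]: (3.57+1.34)/2 × 6 = 14.73
  [9→13]: (1.34+0.65)/2 × 4 = 3.98
  [13→15]: (0.65+0.45)/2 × 2 = 1.1
  Sum = 27.91 µg/mL·hr
F = (AUC_ev/D_ev)/(AUC_iv/D_iv) = (27.91/62.5)/(17.9/25) = 0.44656/0.716 = 0.6237

F = 0.624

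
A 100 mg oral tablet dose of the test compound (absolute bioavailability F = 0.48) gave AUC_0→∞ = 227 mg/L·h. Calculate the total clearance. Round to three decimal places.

CL = 0.211 L/h

CL = F × Dose / AUC_0→∞
   = 0.48 × 100 / 227 = 0.211454 L/h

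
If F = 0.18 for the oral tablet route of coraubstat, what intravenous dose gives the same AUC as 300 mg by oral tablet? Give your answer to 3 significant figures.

Systemic exposure from an extravascular dose = F × D_ev, so the equivalent IV dose is F × D_ev.
D_iv = F × D_ev = 0.18 × 300 = 54 mg

D_iv = 54.0 mg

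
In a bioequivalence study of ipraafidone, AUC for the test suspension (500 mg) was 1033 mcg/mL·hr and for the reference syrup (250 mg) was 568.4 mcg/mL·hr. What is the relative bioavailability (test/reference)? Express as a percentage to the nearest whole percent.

F_rel = (AUC_test/D_test) / (AUC_ref/D_ref)
      = (1033/500) / (568.4/250)
      = 2.066 / 2.2736 = 0.9087 = 90.87%

F_rel = 91%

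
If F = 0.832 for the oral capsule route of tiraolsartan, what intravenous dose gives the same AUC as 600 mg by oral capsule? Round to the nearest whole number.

D_iv = 499 mg

Systemic exposure from an extravascular dose = F × D_ev, so the equivalent IV dose is F × D_ev.
D_iv = F × D_ev = 0.832 × 600 = 499.2 mg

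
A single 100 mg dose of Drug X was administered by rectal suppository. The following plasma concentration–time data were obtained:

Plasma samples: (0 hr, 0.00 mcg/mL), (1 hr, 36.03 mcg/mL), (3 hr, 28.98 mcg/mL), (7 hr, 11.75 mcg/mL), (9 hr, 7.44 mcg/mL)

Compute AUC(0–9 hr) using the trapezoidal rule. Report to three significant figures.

Trapezoidal AUC_0→9:
  [0→1]: (0.00+36.03)/2 × 1 = 18.015
  [1→3]: (36.03+28.98)/2 × 2 = 65.01
  [3→7]: (28.98+11.75)/2 × 4 = 81.46
  [7→9]: (11.75+7.44)/2 × 2 = 19.19
  Sum = 183.675 mcg/mL·hr

AUC = 184 mcg/mL·hr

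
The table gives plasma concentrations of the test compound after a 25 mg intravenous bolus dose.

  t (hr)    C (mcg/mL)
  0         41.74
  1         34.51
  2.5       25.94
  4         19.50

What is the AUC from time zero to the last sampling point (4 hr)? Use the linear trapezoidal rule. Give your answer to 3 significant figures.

Trapezoidal AUC_0→4:
  [0→1]: (41.74+34.51)/2 × 1 = 38.125
  [1→2.5]: (34.51+25.94)/2 × 1.5 = 45.3375
  [2.5→4]: (25.94+19.50)/2 × 1.5 = 34.08
  Sum = 117.5425 mcg/mL·hr

AUC = 118 mcg/mL·hr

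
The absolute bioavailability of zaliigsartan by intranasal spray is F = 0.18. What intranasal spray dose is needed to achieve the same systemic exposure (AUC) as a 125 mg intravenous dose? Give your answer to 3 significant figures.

For equal systemic exposure: F × D_ev = D_iv
D_ev = D_iv / F = 125 / 0.18 = 694.444 mg

D_intranasal = 694 mg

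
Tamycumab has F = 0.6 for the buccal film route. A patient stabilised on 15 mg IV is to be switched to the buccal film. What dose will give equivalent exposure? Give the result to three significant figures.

D_buccal = 25.0 mg

For equal systemic exposure: F × D_ev = D_iv
D_ev = D_iv / F = 15 / 0.6 = 25 mg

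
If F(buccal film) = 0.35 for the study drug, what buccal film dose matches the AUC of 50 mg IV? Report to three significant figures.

For equal systemic exposure: F × D_ev = D_iv
D_ev = D_iv / F = 50 / 0.35 = 142.857 mg

D_buccal = 143 mg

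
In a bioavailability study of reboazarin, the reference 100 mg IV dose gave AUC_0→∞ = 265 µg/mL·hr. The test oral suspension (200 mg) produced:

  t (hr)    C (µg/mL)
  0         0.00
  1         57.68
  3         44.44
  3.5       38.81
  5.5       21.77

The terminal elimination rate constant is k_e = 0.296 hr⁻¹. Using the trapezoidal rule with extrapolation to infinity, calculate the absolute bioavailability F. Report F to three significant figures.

F = 0.539

Trapezoidal AUC_0→5.5 (oral suspension):
  [0→1]: (0.00+57.68)/2 × 1 = 28.84
  [1→3]: (57.68+44.44)/2 × 2 = 102.12
  [3→3.5]: (44.44+38.81)/2 × 0.5 = 20.8125
  [3.5→5.5]: (38.81+21.77)/2 × 2 = 60.58
  Sum = 212.3525 µg/mL·hr
Tail: C_last/k_e = 21.77/0.296 = 73.547
AUC_0→∞ (oral suspension) = 212.3525 + 73.547 = 285.8995 µg/mL·hr
F = (AUC_ev/D_ev)/(AUC_iv/D_iv) = (285.8995/200)/(265/100) = 1.4294975/2.65 = 0.5394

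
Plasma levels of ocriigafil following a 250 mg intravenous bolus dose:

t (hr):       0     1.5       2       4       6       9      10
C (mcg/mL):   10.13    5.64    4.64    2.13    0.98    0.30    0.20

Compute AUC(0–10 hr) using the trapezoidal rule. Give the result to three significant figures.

AUC = 26.4 mcg/mL·hr

Trapezoidal AUC_0→10:
  [0→1.5]: (10.13+5.64)/2 × 1.5 = 11.8275
  [1.5→2]: (5.64+4.64)/2 × 0.5 = 2.57
  [2→4]: (4.64+2.13)/2 × 2 = 6.77
  [4→6]: (2.13+0.98)/2 × 2 = 3.11
  [6→9]: (0.98+0.30)/2 × 3 = 1.92
  [9→10]: (0.30+0.20)/2 × 1 = 0.25
  Sum = 26.4475 mcg/mL·hr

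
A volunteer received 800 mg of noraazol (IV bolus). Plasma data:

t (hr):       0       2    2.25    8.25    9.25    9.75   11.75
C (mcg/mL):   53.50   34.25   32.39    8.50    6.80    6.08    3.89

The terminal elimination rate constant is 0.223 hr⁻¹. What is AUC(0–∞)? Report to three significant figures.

AUC = 257 mcg/mL·hr

Trapezoidal AUC_0→11.75:
  [0→2]: (53.50+34.25)/2 × 2 = 87.75
  [2→2.25]: (34.25+32.39)/2 × 0.25 = 8.33
  [2.25→8.25]: (32.39+8.50)/2 × 6 = 122.67
  [8.25→9.25]: (8.50+6.80)/2 × 1 = 7.65
  [9.25→9.75]: (6.80+6.08)/2 × 0.5 = 3.22
  [9.75→11.75]: (6.08+3.89)/2 × 2 = 9.97
  Sum = 239.59 mcg/mL·hr
Extrapolated tail: C_last / k_e = 3.89 / 0.223 = 17.444
AUC_0→∞ = 239.59 + 17.444 = 257.034 mcg/mL·hr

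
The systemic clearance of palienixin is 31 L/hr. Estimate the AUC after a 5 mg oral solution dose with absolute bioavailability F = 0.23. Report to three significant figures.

AUC_0→∞ = F × Dose / CL
        = 0.23 × 5 / 31 = 0.0370968 mg/L·hr

AUC = 0.0371 mg/L·hr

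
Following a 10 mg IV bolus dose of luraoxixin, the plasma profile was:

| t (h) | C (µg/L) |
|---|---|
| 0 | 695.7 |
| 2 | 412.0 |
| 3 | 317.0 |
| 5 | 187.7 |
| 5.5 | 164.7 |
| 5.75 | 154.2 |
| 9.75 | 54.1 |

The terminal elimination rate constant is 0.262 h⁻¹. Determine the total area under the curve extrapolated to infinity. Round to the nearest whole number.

Trapezoidal AUC_0→9.75:
  [0→2]: (695.7+412.0)/2 × 2 = 1107.7
  [2→3]: (412.0+317.0)/2 × 1 = 364.5
  [3→5]: (317.0+187.7)/2 × 2 = 504.7
  [5→5.5]: (187.7+164.7)/2 × 0.5 = 88.1
  [5.5→5.75]: (164.7+154.2)/2 × 0.25 = 39.8625
  [5.75→9.75]: (154.2+54.1)/2 × 4 = 416.6
  Sum = 2521.4625 µg/L·h
Extrapolated tail: C_last / k_e = 54.1 / 0.262 = 206.489
AUC_0→∞ = 2521.4625 + 206.489 = 2727.9515 µg/L·h

AUC = 2728 µg/L·h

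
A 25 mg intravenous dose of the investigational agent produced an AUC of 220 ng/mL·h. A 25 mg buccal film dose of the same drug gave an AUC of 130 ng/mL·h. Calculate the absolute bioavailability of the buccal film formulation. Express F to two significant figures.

F = (AUC_ev / D_ev) / (AUC_iv / D_iv)
  = (130/25) / (220/25)
  = 5.2 / 8.8 = 0.5909

F = 0.59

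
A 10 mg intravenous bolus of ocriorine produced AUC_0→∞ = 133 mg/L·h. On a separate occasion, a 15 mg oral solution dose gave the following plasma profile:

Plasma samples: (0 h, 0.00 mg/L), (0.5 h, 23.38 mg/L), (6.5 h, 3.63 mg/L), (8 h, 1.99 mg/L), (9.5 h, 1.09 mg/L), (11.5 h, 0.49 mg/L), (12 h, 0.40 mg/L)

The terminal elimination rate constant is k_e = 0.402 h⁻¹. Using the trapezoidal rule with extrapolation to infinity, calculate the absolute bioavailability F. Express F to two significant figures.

Trapezoidal AUC_0→12 (oral solution):
  [0→0.5]: (0.00+23.38)/2 × 0.5 = 5.845
  [0.5→6.5]: (23.38+3.63)/2 × 6 = 81.03
  [6.5→8]: (3.63+1.99)/2 × 1.5 = 4.215
  [8→9.5]: (1.99+1.09)/2 × 1.5 = 2.31
  [9.5→11.5]: (1.09+0.49)/2 × 2 = 1.58
  [11.5→12]: (0.49+0.40)/2 × 0.5 = 0.2225
  Sum = 95.2025 mg/L·h
Tail: C_last/k_e = 0.40/0.402 = 0.995
AUC_0→∞ (oral solution) = 95.2025 + 0.995 = 96.1975 mg/L·h
F = (AUC_ev/D_ev)/(AUC_iv/D_iv) = (96.1975/15)/(133/10) = 6.41317/13.3 = 0.4822

F = 0.48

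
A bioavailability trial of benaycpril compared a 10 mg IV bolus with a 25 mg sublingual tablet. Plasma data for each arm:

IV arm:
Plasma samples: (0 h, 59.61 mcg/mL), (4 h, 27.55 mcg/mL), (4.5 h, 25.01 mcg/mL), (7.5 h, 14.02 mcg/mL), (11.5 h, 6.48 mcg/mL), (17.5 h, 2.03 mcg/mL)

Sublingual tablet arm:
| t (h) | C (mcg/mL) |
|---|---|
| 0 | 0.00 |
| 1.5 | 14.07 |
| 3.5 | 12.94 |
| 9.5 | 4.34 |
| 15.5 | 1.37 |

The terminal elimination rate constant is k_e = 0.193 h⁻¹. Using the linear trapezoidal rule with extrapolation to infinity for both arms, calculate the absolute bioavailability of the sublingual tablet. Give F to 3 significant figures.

Trapezoidal AUC_0→17.5 (IV):
  [0→4]: (59.61+27.55)/2 × 4 = 174.32
  [4→4.5]: (27.55+25.01)/2 × 0.5 = 13.14
  [4.5→7.5]: (25.01+14.02)/2 × 3 = 58.545
  [7.5→11.5]: (14.02+6.48)/2 × 4 = 41.0
  [11.5→17.5]: (6.48+2.03)/2 × 6 = 25.53
  Sum = 312.535 mcg/mL·h
IV tail: 2.03/0.193 = 10.518; AUC_iv,0→∞ = 312.535 + 10.518 = 323.053 mcg/mL·h
Trapezoidal AUC_0→15.5 (sublingual tablet):
  [0→1.5]: (0.00+14.07)/2 × 1.5 = 10.5525
  [1.5→3.5]: (14.07+12.94)/2 × 2 = 27.01
  [3.5→9.5]: (12.94+4.34)/2 × 6 = 51.84
  [9.5→15.5]: (4.34+1.37)/2 × 6 = 17.13
  Sum = 106.5325 mcg/mL·h
sublingual tablet tail: 1.37/0.193 = 7.098; AUC_ev,0→∞ = 106.5325 + 7.098 = 113.6305 mcg/mL·h
F = (AUC_ev/D_ev)/(AUC_iv/D_iv) = (113.6305/25)/(323.053/10) = 4.54522/32.3053 = 0.1407

F = 0.141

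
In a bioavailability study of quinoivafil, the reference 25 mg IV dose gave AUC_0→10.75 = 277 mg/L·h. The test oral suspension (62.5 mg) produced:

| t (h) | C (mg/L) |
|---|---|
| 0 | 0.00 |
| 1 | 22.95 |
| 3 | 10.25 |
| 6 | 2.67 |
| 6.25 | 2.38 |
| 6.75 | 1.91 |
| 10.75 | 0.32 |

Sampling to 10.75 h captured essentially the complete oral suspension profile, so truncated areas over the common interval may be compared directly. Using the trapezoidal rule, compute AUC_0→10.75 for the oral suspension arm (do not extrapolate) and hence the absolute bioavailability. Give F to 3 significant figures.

F = 0.101

Trapezoidal AUC_0→10.75 (oral suspension):
  [0→1]: (0.00+22.95)/2 × 1 = 11.475
  [1→3]: (22.95+10.25)/2 × 2 = 33.2
  [3→6]: (10.25+2.67)/2 × 3 = 19.38
  [6→6.25]: (2.67+2.38)/2 × 0.25 = 0.63125
  [6.25→6.75]: (2.38+1.91)/2 × 0.5 = 1.0725
  [6.75→10.75]: (1.91+0.32)/2 × 4 = 4.46
  Sum = 70.21875 mg/L·h
F = (AUC_ev/D_ev)/(AUC_iv/D_iv) = (70.21875/62.5)/(277/25) = 1.1235/11.08 = 0.1014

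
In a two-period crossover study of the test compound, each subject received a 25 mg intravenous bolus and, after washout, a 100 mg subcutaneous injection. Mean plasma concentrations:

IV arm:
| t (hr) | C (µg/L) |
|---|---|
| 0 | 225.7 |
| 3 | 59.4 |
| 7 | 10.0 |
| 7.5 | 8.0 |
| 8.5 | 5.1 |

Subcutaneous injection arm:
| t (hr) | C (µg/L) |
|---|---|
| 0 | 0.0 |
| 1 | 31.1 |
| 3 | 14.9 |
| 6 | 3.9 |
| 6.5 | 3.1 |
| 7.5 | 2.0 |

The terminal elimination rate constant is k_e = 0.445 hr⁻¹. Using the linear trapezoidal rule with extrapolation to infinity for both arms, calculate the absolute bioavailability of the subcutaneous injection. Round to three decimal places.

Trapezoidal AUC_0→8.5 (IV):
  [0→3]: (225.7+59.4)/2 × 3 = 427.65
  [3→7]: (59.4+10.0)/2 × 4 = 138.8
  [7→7.5]: (10.0+8.0)/2 × 0.5 = 4.5
  [7.5→8.5]: (8.0+5.1)/2 × 1 = 6.55
  Sum = 577.5 µg/L·hr
IV tail: 5.1/0.445 = 11.461; AUC_iv,0→∞ = 577.5 + 11.461 = 588.961 µg/L·hr
Trapezoidal AUC_0→7.5 (subcutaneous injection):
  [0→1]: (0.0+31.1)/2 × 1 = 15.55
  [1→3]: (31.1+14.9)/2 × 2 = 46.0
  [3→6]: (14.9+3.9)/2 × 3 = 28.2
  [6→6.5]: (3.9+3.1)/2 × 0.5 = 1.75
  [6.5→7.5]: (3.1+2.0)/2 × 1 = 2.55
  Sum = 94.05 µg/L·hr
subcutaneous injection tail: 2.0/0.445 = 4.494; AUC_ev,0→∞ = 94.05 + 4.494 = 98.544 µg/L·hr
F = (AUC_ev/D_ev)/(AUC_iv/D_iv) = (98.544/100)/(588.961/25) = 0.98544/23.55844 = 0.0418

F = 0.042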